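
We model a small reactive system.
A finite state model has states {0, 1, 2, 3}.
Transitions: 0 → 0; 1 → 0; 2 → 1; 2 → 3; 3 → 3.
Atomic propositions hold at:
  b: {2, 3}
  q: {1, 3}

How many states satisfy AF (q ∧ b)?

1

Sat(q ∧ b) = {3}
AF (q ∧ b): least fixpoint, start Z0 = {3}, add states with every successor in Z. Already a fixed point.
Sat(AF (q ∧ b)) = {3}
|Sat(AF (q ∧ b))| = |{3}| = 1.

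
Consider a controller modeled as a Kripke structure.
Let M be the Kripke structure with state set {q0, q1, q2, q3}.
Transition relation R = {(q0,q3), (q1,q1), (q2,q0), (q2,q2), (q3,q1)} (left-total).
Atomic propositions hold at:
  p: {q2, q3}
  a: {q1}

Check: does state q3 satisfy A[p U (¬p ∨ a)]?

Yes

Sat(¬p) = {q0, q1}
Sat(¬p ∨ a) = {q0, q1}
A[p U (¬p ∨ a)]: least fixpoint, start Z0 = Sat((¬p ∨ a)) = {q0, q1}, add states in Sat(p) with every successor in Z. Z1 = {q0, q1, q3}; fixed.
Sat(A[p U (¬p ∨ a)]) = {q0, q1, q3}
q3 ∈ Sat(A[p U (¬p ∨ a)]) = {q0, q1, q3}, so the formula holds at q3.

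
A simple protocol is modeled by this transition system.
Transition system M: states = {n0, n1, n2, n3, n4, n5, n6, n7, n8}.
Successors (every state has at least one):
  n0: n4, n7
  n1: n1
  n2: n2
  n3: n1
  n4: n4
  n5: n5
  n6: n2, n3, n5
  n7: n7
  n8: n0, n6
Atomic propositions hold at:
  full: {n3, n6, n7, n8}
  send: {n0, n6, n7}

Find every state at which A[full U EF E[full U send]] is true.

E[full U send]: least fixpoint, start Z0 = Sat(send) = {n0, n6, n7}, add states in Sat(full) with some successor in Z. Z1 = {n0, n6, n7, n8}; fixed.
Sat(E[full U send]) = {n0, n6, n7, n8}
EF E[full U send]: least fixpoint, start Z0 = {n0, n6, n7, n8}, add states with some successor in Z. Already a fixed point.
Sat(EF E[full U send]) = {n0, n6, n7, n8}
A[full U EF E[full U send]]: least fixpoint, start Z0 = Sat(EF E[full U send]) = {n0, n6, n7, n8}, add states in Sat(full) with every successor in Z. Already a fixed point.
Sat(A[full U EF E[full U send]]) = {n0, n6, n7, n8}

{n0, n6, n7, n8}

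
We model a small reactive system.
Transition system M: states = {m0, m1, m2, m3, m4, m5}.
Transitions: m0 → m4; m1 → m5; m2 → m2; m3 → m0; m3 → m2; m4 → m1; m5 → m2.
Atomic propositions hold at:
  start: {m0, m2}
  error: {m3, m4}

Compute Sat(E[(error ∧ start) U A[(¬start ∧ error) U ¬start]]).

{m1, m3, m4, m5}

Sat(error ∧ start) = ∅
Sat(¬start) = {m1, m3, m4, m5}
Sat(¬start ∧ error) = {m3, m4}
A[(¬start ∧ error) U ¬start]: least fixpoint, start Z0 = Sat(¬start) = {m1, m3, m4, m5}, add states in Sat(¬start ∧ error) with every successor in Z. Already a fixed point.
Sat(A[(¬start ∧ error) U ¬start]) = {m1, m3, m4, m5}
E[(error ∧ start) U A[(¬start ∧ error) U ¬start]]: least fixpoint, start Z0 = Sat(A[(¬start ∧ error) U ¬start]) = {m1, m3, m4, m5}, add states in Sat(error ∧ start) with some successor in Z. Already a fixed point.
Sat(E[(error ∧ start) U A[(¬start ∧ error) U ¬start]]) = {m1, m3, m4, m5}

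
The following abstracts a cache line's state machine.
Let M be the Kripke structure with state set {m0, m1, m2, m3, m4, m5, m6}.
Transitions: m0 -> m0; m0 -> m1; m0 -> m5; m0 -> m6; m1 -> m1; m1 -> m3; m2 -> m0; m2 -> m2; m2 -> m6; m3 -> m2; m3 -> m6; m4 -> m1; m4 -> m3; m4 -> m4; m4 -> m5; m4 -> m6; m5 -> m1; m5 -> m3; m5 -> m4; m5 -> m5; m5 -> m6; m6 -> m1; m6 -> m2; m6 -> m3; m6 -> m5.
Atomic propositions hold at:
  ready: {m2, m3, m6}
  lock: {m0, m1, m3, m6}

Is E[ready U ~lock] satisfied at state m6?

Yes

Sat(~lock) = {m2, m4, m5}
E[ready U ~lock]: least fixpoint, start Z0 = Sat(~lock) = {m2, m4, m5}, add states in Sat(ready) with some successor in Z. Z1 = {m2, m3, m4, m5, m6}; fixed.
Sat(E[ready U ~lock]) = {m2, m3, m4, m5, m6}
m6 ∈ Sat(E[ready U ~lock]) = {m2, m3, m4, m5, m6}, so the formula holds at m6.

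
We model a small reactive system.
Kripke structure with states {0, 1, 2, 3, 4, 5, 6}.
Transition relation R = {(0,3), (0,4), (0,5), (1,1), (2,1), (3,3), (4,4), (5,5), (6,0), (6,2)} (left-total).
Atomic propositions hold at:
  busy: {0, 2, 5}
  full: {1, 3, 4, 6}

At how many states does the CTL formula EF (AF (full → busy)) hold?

Sat(full → busy) = {0, 2, 5}
AF (full → busy): least fixpoint, start Z0 = {0, 2, 5}, add states with every successor in Z. Z1 = {0, 2, 5, 6}; fixed.
Sat(AF (full → busy)) = {0, 2, 5, 6}
EF (AF (full → busy)): least fixpoint, start Z0 = {0, 2, 5, 6}, add states with some successor in Z. Already a fixed point.
Sat(EF (AF (full → busy))) = {0, 2, 5, 6}
|Sat(EF (AF (full → busy)))| = |{0, 2, 5, 6}| = 4.

4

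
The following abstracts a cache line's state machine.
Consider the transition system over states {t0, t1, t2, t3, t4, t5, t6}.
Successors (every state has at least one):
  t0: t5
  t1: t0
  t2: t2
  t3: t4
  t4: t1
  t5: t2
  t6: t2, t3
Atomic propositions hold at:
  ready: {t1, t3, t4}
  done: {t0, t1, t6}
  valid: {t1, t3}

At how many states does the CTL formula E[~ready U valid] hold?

Sat(~ready) = {t0, t2, t5, t6}
E[~ready U valid]: least fixpoint, start Z0 = Sat(valid) = {t1, t3}, add states in Sat(~ready) with some successor in Z. Z1 = {t1, t3, t6}; fixed.
Sat(E[~ready U valid]) = {t1, t3, t6}
|Sat(E[~ready U valid])| = |{t1, t3, t6}| = 3.

3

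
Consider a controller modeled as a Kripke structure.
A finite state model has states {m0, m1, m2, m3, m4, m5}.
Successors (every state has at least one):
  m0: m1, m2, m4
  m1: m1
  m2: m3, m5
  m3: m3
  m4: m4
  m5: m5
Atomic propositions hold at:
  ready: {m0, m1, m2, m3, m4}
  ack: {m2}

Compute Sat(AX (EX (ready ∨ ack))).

{m0, m1, m3, m4}

Sat(ready ∨ ack) = {m0, m1, m2, m3, m4}
Sat(EX (ready ∨ ack)) = {s : some successor in {m0, m1, m2, m3, m4}} = {m0, m1, m2, m3, m4}
Sat(AX (EX (ready ∨ ack))) = {s : every successor in {m0, m1, m2, m3, m4}} = {m0, m1, m3, m4}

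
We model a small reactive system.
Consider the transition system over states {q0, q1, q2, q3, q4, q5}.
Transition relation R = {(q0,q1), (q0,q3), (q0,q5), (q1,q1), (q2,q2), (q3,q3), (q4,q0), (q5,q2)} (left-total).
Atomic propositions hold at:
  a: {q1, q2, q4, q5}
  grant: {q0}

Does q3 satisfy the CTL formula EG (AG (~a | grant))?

Sat(~a) = {q0, q3}
Sat(~a | grant) = {q0, q3}
AG (~a | grant): greatest fixpoint, start Z0 = {q0, q3}, keep only states in Sat with every successor in Z. Z1 = {q3}; fixed.
Sat(AG (~a | grant)) = {q3}
EG (AG (~a | grant)): greatest fixpoint, start Z0 = {q3}, keep only states in Sat with some successor in Z. Already a fixed point.
Sat(EG (AG (~a | grant))) = {q3}
q3 ∈ Sat(EG (AG (~a | grant))) = {q3}, so the formula holds at q3.

Yes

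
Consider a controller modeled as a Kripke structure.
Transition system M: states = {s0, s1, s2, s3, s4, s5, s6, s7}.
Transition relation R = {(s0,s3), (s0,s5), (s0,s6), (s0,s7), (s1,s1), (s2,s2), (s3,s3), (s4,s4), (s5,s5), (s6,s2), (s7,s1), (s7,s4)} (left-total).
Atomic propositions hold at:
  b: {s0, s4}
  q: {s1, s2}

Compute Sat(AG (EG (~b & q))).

Sat(~b) = {s1, s2, s3, s5, s6, s7}
Sat(~b & q) = {s1, s2}
EG (~b & q): greatest fixpoint, start Z0 = {s1, s2}, keep only states in Sat with some successor in Z. Already a fixed point.
Sat(EG (~b & q)) = {s1, s2}
AG (EG (~b & q)): greatest fixpoint, start Z0 = {s1, s2}, keep only states in Sat with every successor in Z. Already a fixed point.
Sat(AG (EG (~b & q))) = {s1, s2}

{s1, s2}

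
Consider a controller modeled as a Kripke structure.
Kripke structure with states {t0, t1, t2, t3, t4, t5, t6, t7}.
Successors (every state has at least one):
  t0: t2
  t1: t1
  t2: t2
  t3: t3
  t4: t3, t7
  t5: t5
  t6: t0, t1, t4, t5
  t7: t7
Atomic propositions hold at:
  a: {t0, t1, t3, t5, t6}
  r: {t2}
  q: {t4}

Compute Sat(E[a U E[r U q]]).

E[r U q]: least fixpoint, start Z0 = Sat(q) = {t4}, add states in Sat(r) with some successor in Z. Already a fixed point.
Sat(E[r U q]) = {t4}
E[a U E[r U q]]: least fixpoint, start Z0 = Sat(E[r U q]) = {t4}, add states in Sat(a) with some successor in Z. Z1 = {t4, t6}; fixed.
Sat(E[a U E[r U q]]) = {t4, t6}

{t4, t6}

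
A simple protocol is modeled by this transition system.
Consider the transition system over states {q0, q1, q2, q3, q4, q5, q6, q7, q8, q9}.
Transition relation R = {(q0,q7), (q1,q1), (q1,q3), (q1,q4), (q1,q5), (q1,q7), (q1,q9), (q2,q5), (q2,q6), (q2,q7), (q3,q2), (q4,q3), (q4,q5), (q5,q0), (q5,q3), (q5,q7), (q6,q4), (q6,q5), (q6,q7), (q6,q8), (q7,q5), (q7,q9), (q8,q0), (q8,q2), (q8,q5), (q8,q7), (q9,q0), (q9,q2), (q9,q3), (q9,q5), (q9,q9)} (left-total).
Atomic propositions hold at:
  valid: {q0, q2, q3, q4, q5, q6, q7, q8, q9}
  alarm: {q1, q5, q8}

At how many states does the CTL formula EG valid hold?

EG valid: greatest fixpoint, start Z0 = {q0, q2, q3, q4, q5, q6, q7, q8, q9}, keep only states in Sat with some successor in Z. Already a fixed point.
Sat(EG valid) = {q0, q2, q3, q4, q5, q6, q7, q8, q9}
|Sat(EG valid)| = |{q0, q2, q3, q4, q5, q6, q7, q8, q9}| = 9.

9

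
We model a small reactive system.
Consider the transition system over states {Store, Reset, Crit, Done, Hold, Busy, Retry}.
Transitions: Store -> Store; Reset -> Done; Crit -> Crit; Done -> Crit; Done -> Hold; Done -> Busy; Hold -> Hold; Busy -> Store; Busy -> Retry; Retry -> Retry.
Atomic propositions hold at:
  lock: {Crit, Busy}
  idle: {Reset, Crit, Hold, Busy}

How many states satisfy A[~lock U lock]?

Sat(~lock) = {Store, Reset, Done, Hold, Retry}
A[~lock U lock]: least fixpoint, start Z0 = Sat(lock) = {Crit, Busy}, add states in Sat(~lock) with every successor in Z. Already a fixed point.
Sat(A[~lock U lock]) = {Crit, Busy}
|Sat(A[~lock U lock])| = |{Crit, Busy}| = 2.

2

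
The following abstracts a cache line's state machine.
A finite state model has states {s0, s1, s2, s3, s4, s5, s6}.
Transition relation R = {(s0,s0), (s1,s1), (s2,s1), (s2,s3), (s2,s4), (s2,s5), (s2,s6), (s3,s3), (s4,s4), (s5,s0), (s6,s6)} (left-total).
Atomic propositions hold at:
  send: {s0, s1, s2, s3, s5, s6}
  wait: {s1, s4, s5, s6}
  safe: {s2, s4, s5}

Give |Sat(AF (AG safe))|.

1

AG safe: greatest fixpoint, start Z0 = {s2, s4, s5}, keep only states in Sat with every successor in Z. Z1 = {s4}; fixed.
Sat(AG safe) = {s4}
AF (AG safe): least fixpoint, start Z0 = {s4}, add states with every successor in Z. Already a fixed point.
Sat(AF (AG safe)) = {s4}
|Sat(AF (AG safe))| = |{s4}| = 1.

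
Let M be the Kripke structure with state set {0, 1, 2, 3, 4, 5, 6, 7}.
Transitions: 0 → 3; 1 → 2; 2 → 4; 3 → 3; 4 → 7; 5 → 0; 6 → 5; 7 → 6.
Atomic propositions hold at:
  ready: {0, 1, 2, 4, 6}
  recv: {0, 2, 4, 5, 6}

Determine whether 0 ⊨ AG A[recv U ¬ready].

Yes

Sat(¬ready) = {3, 5, 7}
A[recv U ¬ready]: least fixpoint, start Z0 = Sat(¬ready) = {3, 5, 7}, add states in Sat(recv) with every successor in Z. Z1 = {0, 3, 4, 5, 6, 7}; Z2 = {0, 2, 3, 4, 5, 6, 7}; fixed.
Sat(A[recv U ¬ready]) = {0, 2, 3, 4, 5, 6, 7}
AG A[recv U ¬ready]: greatest fixpoint, start Z0 = {0, 2, 3, 4, 5, 6, 7}, keep only states in Sat with every successor in Z. Already a fixed point.
Sat(AG A[recv U ¬ready]) = {0, 2, 3, 4, 5, 6, 7}
0 ∈ Sat(AG A[recv U ¬ready]) = {0, 2, 3, 4, 5, 6, 7}, so the formula holds at 0.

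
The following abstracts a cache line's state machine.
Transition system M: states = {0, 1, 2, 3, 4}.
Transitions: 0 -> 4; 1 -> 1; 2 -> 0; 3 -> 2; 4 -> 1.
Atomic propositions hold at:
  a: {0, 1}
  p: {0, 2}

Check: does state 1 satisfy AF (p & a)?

No

Sat(p & a) = {0}
AF (p & a): least fixpoint, start Z0 = {0}, add states with every successor in Z. Z1 = {0, 2}; Z2 = {0, 2, 3}; fixed.
Sat(AF (p & a)) = {0, 2, 3}
1 ∉ Sat(AF (p & a)) = {0, 2, 3}, so the formula does not hold at 1.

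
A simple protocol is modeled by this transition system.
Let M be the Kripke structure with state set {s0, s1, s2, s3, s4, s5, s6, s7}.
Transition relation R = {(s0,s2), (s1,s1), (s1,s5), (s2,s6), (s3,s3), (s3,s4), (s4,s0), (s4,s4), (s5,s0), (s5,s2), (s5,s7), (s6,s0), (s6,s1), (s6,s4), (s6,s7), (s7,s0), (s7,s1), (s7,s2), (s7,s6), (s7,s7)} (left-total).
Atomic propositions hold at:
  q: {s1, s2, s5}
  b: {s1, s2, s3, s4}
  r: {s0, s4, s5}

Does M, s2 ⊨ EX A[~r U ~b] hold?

Yes

Sat(~r) = {s1, s2, s3, s6, s7}
Sat(~b) = {s0, s5, s6, s7}
A[~r U ~b]: least fixpoint, start Z0 = Sat(~b) = {s0, s5, s6, s7}, add states in Sat(~r) with every successor in Z. Z1 = {s0, s2, s5, s6, s7}; fixed.
Sat(A[~r U ~b]) = {s0, s2, s5, s6, s7}
Sat(EX A[~r U ~b]) = {s : some successor in {s0, s2, s5, s6, s7}} = {s0, s1, s2, s4, s5, s6, s7}
s2 ∈ Sat(EX A[~r U ~b]) = {s0, s1, s2, s4, s5, s6, s7}, so the formula holds at s2.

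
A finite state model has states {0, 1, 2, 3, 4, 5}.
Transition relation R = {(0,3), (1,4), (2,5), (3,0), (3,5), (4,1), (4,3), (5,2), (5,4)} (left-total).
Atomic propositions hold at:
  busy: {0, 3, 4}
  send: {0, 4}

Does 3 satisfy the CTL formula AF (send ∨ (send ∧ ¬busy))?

Sat(¬busy) = {1, 2, 5}
Sat(send ∧ ¬busy) = ∅
Sat(send ∨ (send ∧ ¬busy)) = {0, 4}
AF (send ∨ (send ∧ ¬busy)): least fixpoint, start Z0 = {0, 4}, add states with every successor in Z. Z1 = {0, 1, 4}; fixed.
Sat(AF (send ∨ (send ∧ ¬busy))) = {0, 1, 4}
3 ∉ Sat(AF (send ∨ (send ∧ ¬busy))) = {0, 1, 4}, so the formula does not hold at 3.

No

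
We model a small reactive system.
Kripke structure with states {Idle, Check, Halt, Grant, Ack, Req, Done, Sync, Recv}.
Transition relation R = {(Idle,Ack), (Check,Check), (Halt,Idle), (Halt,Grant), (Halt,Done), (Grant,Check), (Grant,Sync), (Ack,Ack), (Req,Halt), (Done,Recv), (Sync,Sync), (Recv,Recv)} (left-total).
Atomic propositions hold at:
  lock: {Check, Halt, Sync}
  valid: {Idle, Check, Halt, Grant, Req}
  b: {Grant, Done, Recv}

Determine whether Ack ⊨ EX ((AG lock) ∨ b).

AG lock: greatest fixpoint, start Z0 = {Check, Halt, Sync}, keep only states in Sat with every successor in Z. Z1 = {Check, Sync}; fixed.
Sat(AG lock) = {Check, Sync}
Sat((AG lock) ∨ b) = {Check, Grant, Done, Sync, Recv}
Sat(EX ((AG lock) ∨ b)) = {s : some successor in {Check, Grant, Done, Sync, Recv}} = {Check, Halt, Grant, Done, Sync, Recv}
Ack ∉ Sat(EX ((AG lock) ∨ b)) = {Check, Halt, Grant, Done, Sync, Recv}, so the formula does not hold at Ack.

No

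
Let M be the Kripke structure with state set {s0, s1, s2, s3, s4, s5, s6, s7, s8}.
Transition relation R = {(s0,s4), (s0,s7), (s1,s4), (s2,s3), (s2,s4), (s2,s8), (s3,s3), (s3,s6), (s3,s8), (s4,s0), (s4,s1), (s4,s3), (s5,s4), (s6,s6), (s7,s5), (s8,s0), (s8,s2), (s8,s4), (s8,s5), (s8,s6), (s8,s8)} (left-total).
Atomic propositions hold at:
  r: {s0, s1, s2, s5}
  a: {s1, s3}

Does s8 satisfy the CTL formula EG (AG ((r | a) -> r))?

No

Sat(r | a) = {s0, s1, s2, s3, s5}
Sat((r | a) -> r) = {s0, s1, s2, s4, s5, s6, s7, s8}
AG ((r | a) -> r): greatest fixpoint, start Z0 = {s0, s1, s2, s4, s5, s6, s7, s8}, keep only states in Sat with every successor in Z. Z1 = {s0, s1, s5, s6, s7, s8}; Z2 = {s6, s7}; Z3 = {s6}; fixed.
Sat(AG ((r | a) -> r)) = {s6}
EG (AG ((r | a) -> r)): greatest fixpoint, start Z0 = {s6}, keep only states in Sat with some successor in Z. Already a fixed point.
Sat(EG (AG ((r | a) -> r))) = {s6}
s8 ∉ Sat(EG (AG ((r | a) -> r))) = {s6}, so the formula does not hold at s8.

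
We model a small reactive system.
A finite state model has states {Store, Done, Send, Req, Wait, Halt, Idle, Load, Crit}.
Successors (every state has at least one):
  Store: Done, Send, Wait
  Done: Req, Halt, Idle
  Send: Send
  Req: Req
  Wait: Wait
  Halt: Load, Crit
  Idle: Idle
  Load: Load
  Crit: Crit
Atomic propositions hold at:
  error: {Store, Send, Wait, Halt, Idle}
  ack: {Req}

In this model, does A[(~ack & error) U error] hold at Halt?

Yes

Sat(~ack) = {Store, Done, Send, Wait, Halt, Idle, Load, Crit}
Sat(~ack & error) = {Store, Send, Wait, Halt, Idle}
A[(~ack & error) U error]: least fixpoint, start Z0 = Sat(error) = {Store, Send, Wait, Halt, Idle}, add states in Sat(~ack & error) with every successor in Z. Already a fixed point.
Sat(A[(~ack & error) U error]) = {Store, Send, Wait, Halt, Idle}
Halt ∈ Sat(A[(~ack & error) U error]) = {Store, Send, Wait, Halt, Idle}, so the formula holds at Halt.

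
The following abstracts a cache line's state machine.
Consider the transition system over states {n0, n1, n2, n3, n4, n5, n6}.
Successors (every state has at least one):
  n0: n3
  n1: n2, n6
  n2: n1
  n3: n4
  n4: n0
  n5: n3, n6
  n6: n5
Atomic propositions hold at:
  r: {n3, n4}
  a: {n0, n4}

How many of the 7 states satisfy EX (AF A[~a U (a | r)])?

4

Sat(~a) = {n1, n2, n3, n5, n6}
Sat(a | r) = {n0, n3, n4}
A[~a U (a | r)]: least fixpoint, start Z0 = Sat((a | r)) = {n0, n3, n4}, add states in Sat(~a) with every successor in Z. Already a fixed point.
Sat(A[~a U (a | r)]) = {n0, n3, n4}
AF A[~a U (a | r)]: least fixpoint, start Z0 = {n0, n3, n4}, add states with every successor in Z. Already a fixed point.
Sat(AF A[~a U (a | r)]) = {n0, n3, n4}
Sat(EX (AF A[~a U (a | r)])) = {s : some successor in {n0, n3, n4}} = {n0, n3, n4, n5}
|Sat(EX (AF A[~a U (a | r)]))| = |{n0, n3, n4, n5}| = 4.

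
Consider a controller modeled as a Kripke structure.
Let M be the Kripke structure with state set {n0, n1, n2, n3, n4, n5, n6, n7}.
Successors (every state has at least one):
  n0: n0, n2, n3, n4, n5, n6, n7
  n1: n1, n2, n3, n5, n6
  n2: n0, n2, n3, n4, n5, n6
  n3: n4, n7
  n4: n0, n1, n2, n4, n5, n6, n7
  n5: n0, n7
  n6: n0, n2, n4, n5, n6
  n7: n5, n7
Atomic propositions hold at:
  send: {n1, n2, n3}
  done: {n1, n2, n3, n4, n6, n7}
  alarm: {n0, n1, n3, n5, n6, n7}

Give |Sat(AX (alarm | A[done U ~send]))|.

3

Sat(~send) = {n0, n4, n5, n6, n7}
A[done U ~send]: least fixpoint, start Z0 = Sat(~send) = {n0, n4, n5, n6, n7}, add states in Sat(done) with every successor in Z. Z1 = {n0, n3, n4, n5, n6, n7}; fixed.
Sat(A[done U ~send]) = {n0, n3, n4, n5, n6, n7}
Sat(alarm | A[done U ~send]) = {n0, n1, n3, n4, n5, n6, n7}
Sat(AX (alarm | A[done U ~send])) = {s : every successor in {n0, n1, n3, n4, n5, n6, n7}} = {n3, n5, n7}
|Sat(AX (alarm | A[done U ~send]))| = |{n3, n5, n7}| = 3.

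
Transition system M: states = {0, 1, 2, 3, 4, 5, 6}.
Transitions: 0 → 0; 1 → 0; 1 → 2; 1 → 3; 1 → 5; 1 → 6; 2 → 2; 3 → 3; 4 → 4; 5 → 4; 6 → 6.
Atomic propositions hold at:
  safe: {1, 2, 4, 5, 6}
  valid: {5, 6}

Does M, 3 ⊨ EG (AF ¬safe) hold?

Sat(¬safe) = {0, 3}
AF ¬safe: least fixpoint, start Z0 = {0, 3}, add states with every successor in Z. Already a fixed point.
Sat(AF ¬safe) = {0, 3}
EG (AF ¬safe): greatest fixpoint, start Z0 = {0, 3}, keep only states in Sat with some successor in Z. Already a fixed point.
Sat(EG (AF ¬safe)) = {0, 3}
3 ∈ Sat(EG (AF ¬safe)) = {0, 3}, so the formula holds at 3.

Yes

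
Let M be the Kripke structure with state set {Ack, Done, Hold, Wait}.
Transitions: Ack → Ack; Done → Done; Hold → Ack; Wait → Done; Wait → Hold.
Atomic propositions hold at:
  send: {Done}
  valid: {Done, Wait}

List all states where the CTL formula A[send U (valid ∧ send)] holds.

Sat(valid ∧ send) = {Done}
A[send U (valid ∧ send)]: least fixpoint, start Z0 = Sat((valid ∧ send)) = {Done}, add states in Sat(send) with every successor in Z. Already a fixed point.
Sat(A[send U (valid ∧ send)]) = {Done}

{Done}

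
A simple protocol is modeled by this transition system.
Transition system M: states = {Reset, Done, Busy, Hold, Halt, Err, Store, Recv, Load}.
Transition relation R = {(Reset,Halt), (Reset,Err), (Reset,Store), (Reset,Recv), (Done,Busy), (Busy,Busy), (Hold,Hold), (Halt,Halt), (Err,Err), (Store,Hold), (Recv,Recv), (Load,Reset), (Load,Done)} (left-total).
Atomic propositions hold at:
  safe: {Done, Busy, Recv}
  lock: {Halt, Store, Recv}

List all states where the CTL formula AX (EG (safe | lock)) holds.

Sat(safe | lock) = {Done, Busy, Halt, Store, Recv}
EG (safe | lock): greatest fixpoint, start Z0 = {Done, Busy, Halt, Store, Recv}, keep only states in Sat with some successor in Z. Z1 = {Done, Busy, Halt, Recv}; fixed.
Sat(EG (safe | lock)) = {Done, Busy, Halt, Recv}
Sat(AX (EG (safe | lock))) = {s : every successor in {Done, Busy, Halt, Recv}} = {Done, Busy, Halt, Recv}

{Done, Busy, Halt, Recv}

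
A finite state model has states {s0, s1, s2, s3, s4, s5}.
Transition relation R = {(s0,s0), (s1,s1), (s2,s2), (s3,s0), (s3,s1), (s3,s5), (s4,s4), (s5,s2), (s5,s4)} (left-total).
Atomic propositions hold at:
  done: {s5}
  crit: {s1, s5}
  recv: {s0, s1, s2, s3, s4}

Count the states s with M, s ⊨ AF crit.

AF crit: least fixpoint, start Z0 = {s1, s5}, add states with every successor in Z. Already a fixed point.
Sat(AF crit) = {s1, s5}
|Sat(AF crit)| = |{s1, s5}| = 2.

2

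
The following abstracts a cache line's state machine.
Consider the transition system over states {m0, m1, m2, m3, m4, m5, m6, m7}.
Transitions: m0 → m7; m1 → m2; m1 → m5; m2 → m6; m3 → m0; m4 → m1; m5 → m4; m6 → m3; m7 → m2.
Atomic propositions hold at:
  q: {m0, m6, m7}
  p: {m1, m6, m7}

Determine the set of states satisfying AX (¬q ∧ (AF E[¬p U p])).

{m1, m4, m5, m6, m7}

Sat(¬q) = {m1, m2, m3, m4, m5}
Sat(¬p) = {m0, m2, m3, m4, m5}
E[¬p U p]: least fixpoint, start Z0 = Sat(p) = {m1, m6, m7}, add states in Sat(¬p) with some successor in Z. Z1 = {m0, m1, m2, m4, m6, m7}; Z2 = {m0, m1, m2, m3, m4, m5, m6, m7}; fixed.
Sat(E[¬p U p]) = {m0, m1, m2, m3, m4, m5, m6, m7}
AF E[¬p U p]: least fixpoint, start Z0 = {m0, m1, m2, m3, m4, m5, m6, m7}, add states with every successor in Z. Already a fixed point.
Sat(AF E[¬p U p]) = {m0, m1, m2, m3, m4, m5, m6, m7}
Sat(¬q ∧ (AF E[¬p U p])) = {m1, m2, m3, m4, m5}
Sat(AX (¬q ∧ (AF E[¬p U p]))) = {s : every successor in {m1, m2, m3, m4, m5}} = {m1, m4, m5, m6, m7}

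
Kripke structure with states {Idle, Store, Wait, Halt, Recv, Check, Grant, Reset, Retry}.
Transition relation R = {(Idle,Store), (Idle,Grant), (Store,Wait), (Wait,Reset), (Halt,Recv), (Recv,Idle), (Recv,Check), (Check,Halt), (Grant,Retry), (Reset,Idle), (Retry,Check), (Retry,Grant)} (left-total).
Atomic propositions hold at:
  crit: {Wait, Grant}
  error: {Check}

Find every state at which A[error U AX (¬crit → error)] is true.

{Store, Retry}

Sat(¬crit) = {Idle, Store, Halt, Recv, Check, Reset, Retry}
Sat(¬crit → error) = {Wait, Check, Grant}
Sat(AX (¬crit → error)) = {s : every successor in {Wait, Check, Grant}} = {Store, Retry}
A[error U AX (¬crit → error)]: least fixpoint, start Z0 = Sat(AX (¬crit → error)) = {Store, Retry}, add states in Sat(error) with every successor in Z. Already a fixed point.
Sat(A[error U AX (¬crit → error)]) = {Store, Retry}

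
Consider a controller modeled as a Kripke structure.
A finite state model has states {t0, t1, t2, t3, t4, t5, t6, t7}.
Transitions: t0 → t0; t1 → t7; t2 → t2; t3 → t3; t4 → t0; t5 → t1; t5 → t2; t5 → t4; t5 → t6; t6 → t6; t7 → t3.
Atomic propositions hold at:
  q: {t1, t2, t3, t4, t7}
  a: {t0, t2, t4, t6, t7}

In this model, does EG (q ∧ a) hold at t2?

Sat(q ∧ a) = {t2, t4, t7}
EG (q ∧ a): greatest fixpoint, start Z0 = {t2, t4, t7}, keep only states in Sat with some successor in Z. Z1 = {t2}; fixed.
Sat(EG (q ∧ a)) = {t2}
t2 ∈ Sat(EG (q ∧ a)) = {t2}, so the formula holds at t2.

Yes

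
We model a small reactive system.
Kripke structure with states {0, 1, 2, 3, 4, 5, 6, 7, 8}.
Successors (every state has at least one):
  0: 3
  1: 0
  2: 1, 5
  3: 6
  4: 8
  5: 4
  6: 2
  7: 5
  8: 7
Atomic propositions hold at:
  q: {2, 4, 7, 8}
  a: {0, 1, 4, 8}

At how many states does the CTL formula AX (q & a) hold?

2

Sat(q & a) = {4, 8}
Sat(AX (q & a)) = {s : every successor in {4, 8}} = {4, 5}
|Sat(AX (q & a))| = |{4, 5}| = 2.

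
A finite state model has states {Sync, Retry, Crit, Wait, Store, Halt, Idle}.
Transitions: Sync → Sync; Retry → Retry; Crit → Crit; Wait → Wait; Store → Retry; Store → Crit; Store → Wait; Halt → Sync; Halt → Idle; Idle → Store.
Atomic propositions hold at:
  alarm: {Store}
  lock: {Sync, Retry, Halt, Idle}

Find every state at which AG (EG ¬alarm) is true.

Sat(¬alarm) = {Sync, Retry, Crit, Wait, Halt, Idle}
EG ¬alarm: greatest fixpoint, start Z0 = {Sync, Retry, Crit, Wait, Halt, Idle}, keep only states in Sat with some successor in Z. Z1 = {Sync, Retry, Crit, Wait, Halt}; fixed.
Sat(EG ¬alarm) = {Sync, Retry, Crit, Wait, Halt}
AG (EG ¬alarm): greatest fixpoint, start Z0 = {Sync, Retry, Crit, Wait, Halt}, keep only states in Sat with every successor in Z. Z1 = {Sync, Retry, Crit, Wait}; fixed.
Sat(AG (EG ¬alarm)) = {Sync, Retry, Crit, Wait}

{Sync, Retry, Crit, Wait}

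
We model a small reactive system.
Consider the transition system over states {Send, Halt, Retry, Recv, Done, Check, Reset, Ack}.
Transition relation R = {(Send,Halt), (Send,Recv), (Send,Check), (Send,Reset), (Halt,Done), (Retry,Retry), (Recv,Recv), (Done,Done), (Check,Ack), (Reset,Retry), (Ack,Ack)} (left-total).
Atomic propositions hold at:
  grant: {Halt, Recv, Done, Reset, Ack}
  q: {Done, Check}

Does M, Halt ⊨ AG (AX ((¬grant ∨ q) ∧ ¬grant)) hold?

No

Sat(¬grant) = {Send, Retry, Check}
Sat(¬grant ∨ q) = {Send, Retry, Done, Check}
Sat((¬grant ∨ q) ∧ ¬grant) = {Send, Retry, Check}
Sat(AX ((¬grant ∨ q) ∧ ¬grant)) = {s : every successor in {Send, Retry, Check}} = {Retry, Reset}
AG (AX ((¬grant ∨ q) ∧ ¬grant)): greatest fixpoint, start Z0 = {Retry, Reset}, keep only states in Sat with every successor in Z. Already a fixed point.
Sat(AG (AX ((¬grant ∨ q) ∧ ¬grant))) = {Retry, Reset}
Halt ∉ Sat(AG (AX ((¬grant ∨ q) ∧ ¬grant))) = {Retry, Reset}, so the formula does not hold at Halt.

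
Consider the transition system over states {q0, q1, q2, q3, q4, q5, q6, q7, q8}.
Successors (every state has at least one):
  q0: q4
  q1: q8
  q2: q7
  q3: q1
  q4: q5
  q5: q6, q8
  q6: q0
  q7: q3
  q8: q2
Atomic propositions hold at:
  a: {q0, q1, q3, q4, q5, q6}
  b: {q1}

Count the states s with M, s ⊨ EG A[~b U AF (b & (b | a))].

5

Sat(~b) = {q0, q2, q3, q4, q5, q6, q7, q8}
Sat(b | a) = {q0, q1, q3, q4, q5, q6}
Sat(b & (b | a)) = {q1}
AF (b & (b | a)): least fixpoint, start Z0 = {q1}, add states with every successor in Z. Z1 = {q1, q3}; Z2 = {q1, q3, q7}; Z3 = {q1, q2, q3, q7}; Z4 = {q1, q2, q3, q7, q8}; fixed.
Sat(AF (b & (b | a))) = {q1, q2, q3, q7, q8}
A[~b U AF (b & (b | a))]: least fixpoint, start Z0 = Sat(AF (b & (b | a))) = {q1, q2, q3, q7, q8}, add states in Sat(~b) with every successor in Z. Already a fixed point.
Sat(A[~b U AF (b & (b | a))]) = {q1, q2, q3, q7, q8}
EG A[~b U AF (b & (b | a))]: greatest fixpoint, start Z0 = {q1, q2, q3, q7, q8}, keep only states in Sat with some successor in Z. Already a fixed point.
Sat(EG A[~b U AF (b & (b | a))]) = {q1, q2, q3, q7, q8}
|Sat(EG A[~b U AF (b & (b | a))])| = |{q1, q2, q3, q7, q8}| = 5.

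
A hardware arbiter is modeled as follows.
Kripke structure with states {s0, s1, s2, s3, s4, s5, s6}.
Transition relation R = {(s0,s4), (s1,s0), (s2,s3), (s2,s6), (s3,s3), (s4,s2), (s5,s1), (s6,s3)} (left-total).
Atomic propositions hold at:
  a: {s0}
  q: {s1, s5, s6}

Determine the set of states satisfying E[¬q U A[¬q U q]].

Sat(¬q) = {s0, s2, s3, s4}
A[¬q U q]: least fixpoint, start Z0 = Sat(q) = {s1, s5, s6}, add states in Sat(¬q) with every successor in Z. Already a fixed point.
Sat(A[¬q U q]) = {s1, s5, s6}
E[¬q U A[¬q U q]]: least fixpoint, start Z0 = Sat(A[¬q U q]) = {s1, s5, s6}, add states in Sat(¬q) with some successor in Z. Z1 = {s1, s2, s5, s6}; Z2 = {s1, s2, s4, s5, s6}; Z3 = {s0, s1, s2, s4, s5, s6}; fixed.
Sat(E[¬q U A[¬q U q]]) = {s0, s1, s2, s4, s5, s6}

{s0, s1, s2, s4, s5, s6}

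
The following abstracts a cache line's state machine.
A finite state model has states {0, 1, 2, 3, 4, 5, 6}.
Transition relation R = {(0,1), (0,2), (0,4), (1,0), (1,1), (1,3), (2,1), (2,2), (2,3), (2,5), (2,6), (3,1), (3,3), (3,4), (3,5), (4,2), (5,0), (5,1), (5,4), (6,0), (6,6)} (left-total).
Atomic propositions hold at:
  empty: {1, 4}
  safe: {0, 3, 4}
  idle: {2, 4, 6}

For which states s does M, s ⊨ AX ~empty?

{4, 6}

Sat(~empty) = {0, 2, 3, 5, 6}
Sat(AX ~empty) = {s : every successor in {0, 2, 3, 5, 6}} = {4, 6}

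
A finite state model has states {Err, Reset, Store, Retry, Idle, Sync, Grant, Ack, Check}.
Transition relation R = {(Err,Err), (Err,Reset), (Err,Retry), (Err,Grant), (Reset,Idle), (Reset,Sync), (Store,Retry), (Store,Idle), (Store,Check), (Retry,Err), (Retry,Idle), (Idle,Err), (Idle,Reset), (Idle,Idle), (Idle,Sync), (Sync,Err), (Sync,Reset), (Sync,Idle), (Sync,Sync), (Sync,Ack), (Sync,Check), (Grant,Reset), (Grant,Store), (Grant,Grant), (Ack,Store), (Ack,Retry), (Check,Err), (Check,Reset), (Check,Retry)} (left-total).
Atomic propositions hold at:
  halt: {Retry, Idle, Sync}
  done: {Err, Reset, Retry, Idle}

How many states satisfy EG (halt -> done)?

8

Sat(halt -> done) = {Err, Reset, Store, Retry, Idle, Grant, Ack, Check}
EG (halt -> done): greatest fixpoint, start Z0 = {Err, Reset, Store, Retry, Idle, Grant, Ack, Check}, keep only states in Sat with some successor in Z. Already a fixed point.
Sat(EG (halt -> done)) = {Err, Reset, Store, Retry, Idle, Grant, Ack, Check}
|Sat(EG (halt -> done))| = |{Err, Reset, Store, Retry, Idle, Grant, Ack, Check}| = 8.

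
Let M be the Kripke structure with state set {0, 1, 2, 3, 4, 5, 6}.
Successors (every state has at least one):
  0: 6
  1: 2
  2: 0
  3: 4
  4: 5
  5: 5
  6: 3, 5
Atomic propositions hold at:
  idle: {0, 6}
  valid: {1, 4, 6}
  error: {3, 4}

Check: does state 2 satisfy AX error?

Sat(AX error) = {s : every successor in {3, 4}} = {3}
2 ∉ Sat(AX error) = {3}, so the formula does not hold at 2.

No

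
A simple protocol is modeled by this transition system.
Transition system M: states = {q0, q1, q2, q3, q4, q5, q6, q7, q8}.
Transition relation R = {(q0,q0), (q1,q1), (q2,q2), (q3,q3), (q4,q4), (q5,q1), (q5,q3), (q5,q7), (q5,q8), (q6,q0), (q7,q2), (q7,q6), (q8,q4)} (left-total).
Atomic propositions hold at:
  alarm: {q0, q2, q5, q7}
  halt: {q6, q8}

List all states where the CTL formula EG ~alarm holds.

Sat(~alarm) = {q1, q3, q4, q6, q8}
EG ~alarm: greatest fixpoint, start Z0 = {q1, q3, q4, q6, q8}, keep only states in Sat with some successor in Z. Z1 = {q1, q3, q4, q8}; fixed.
Sat(EG ~alarm) = {q1, q3, q4, q8}

{q1, q3, q4, q8}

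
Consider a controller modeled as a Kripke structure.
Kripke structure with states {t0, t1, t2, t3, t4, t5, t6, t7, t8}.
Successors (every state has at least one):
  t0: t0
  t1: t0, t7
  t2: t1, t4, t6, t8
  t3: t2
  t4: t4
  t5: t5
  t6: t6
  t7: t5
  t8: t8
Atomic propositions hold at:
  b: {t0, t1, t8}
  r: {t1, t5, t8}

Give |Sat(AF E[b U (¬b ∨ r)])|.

8

Sat(¬b) = {t2, t3, t4, t5, t6, t7}
Sat(¬b ∨ r) = {t1, t2, t3, t4, t5, t6, t7, t8}
E[b U (¬b ∨ r)]: least fixpoint, start Z0 = Sat((¬b ∨ r)) = {t1, t2, t3, t4, t5, t6, t7, t8}, add states in Sat(b) with some successor in Z. Already a fixed point.
Sat(E[b U (¬b ∨ r)]) = {t1, t2, t3, t4, t5, t6, t7, t8}
AF E[b U (¬b ∨ r)]: least fixpoint, start Z0 = {t1, t2, t3, t4, t5, t6, t7, t8}, add states with every successor in Z. Already a fixed point.
Sat(AF E[b U (¬b ∨ r)]) = {t1, t2, t3, t4, t5, t6, t7, t8}
|Sat(AF E[b U (¬b ∨ r)])| = |{t1, t2, t3, t4, t5, t6, t7, t8}| = 8.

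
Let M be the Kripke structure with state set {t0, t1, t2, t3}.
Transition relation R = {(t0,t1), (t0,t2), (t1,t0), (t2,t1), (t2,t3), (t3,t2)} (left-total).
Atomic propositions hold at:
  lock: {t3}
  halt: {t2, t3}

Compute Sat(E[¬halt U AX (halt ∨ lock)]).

{t3}

Sat(¬halt) = {t0, t1}
Sat(halt ∨ lock) = {t2, t3}
Sat(AX (halt ∨ lock)) = {s : every successor in {t2, t3}} = {t3}
E[¬halt U AX (halt ∨ lock)]: least fixpoint, start Z0 = Sat(AX (halt ∨ lock)) = {t3}, add states in Sat(¬halt) with some successor in Z. Already a fixed point.
Sat(E[¬halt U AX (halt ∨ lock)]) = {t3}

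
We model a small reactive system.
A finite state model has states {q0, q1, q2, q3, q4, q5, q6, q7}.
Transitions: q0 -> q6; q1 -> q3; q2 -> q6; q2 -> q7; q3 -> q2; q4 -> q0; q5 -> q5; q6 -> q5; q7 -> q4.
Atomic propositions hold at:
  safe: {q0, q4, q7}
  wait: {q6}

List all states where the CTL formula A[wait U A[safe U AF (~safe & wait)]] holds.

{q0, q1, q2, q3, q4, q6, q7}

Sat(~safe) = {q1, q2, q3, q5, q6}
Sat(~safe & wait) = {q6}
AF (~safe & wait): least fixpoint, start Z0 = {q6}, add states with every successor in Z. Z1 = {q0, q6}; Z2 = {q0, q4, q6}; Z3 = {q0, q4, q6, q7}; Z4 = {q0, q2, q4, q6, q7}; Z5 = {q0, q2, q3, q4, q6, q7}; Z6 = {q0, q1, q2, q3, q4, q6, q7}; fixed.
Sat(AF (~safe & wait)) = {q0, q1, q2, q3, q4, q6, q7}
A[safe U AF (~safe & wait)]: least fixpoint, start Z0 = Sat(AF (~safe & wait)) = {q0, q1, q2, q3, q4, q6, q7}, add states in Sat(safe) with every successor in Z. Already a fixed point.
Sat(A[safe U AF (~safe & wait)]) = {q0, q1, q2, q3, q4, q6, q7}
A[wait U A[safe U AF (~safe & wait)]]: least fixpoint, start Z0 = Sat(A[safe U AF (~safe & wait)]) = {q0, q1, q2, q3, q4, q6, q7}, add states in Sat(wait) with every successor in Z. Already a fixed point.
Sat(A[wait U A[safe U AF (~safe & wait)]]) = {q0, q1, q2, q3, q4, q6, q7}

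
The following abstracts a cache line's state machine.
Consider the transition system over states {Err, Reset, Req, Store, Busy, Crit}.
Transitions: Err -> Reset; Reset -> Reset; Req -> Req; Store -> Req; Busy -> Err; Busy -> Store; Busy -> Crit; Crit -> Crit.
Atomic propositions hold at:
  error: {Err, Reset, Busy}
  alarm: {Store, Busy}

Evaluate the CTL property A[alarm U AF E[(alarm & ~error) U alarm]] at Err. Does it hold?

Sat(~error) = {Req, Store, Crit}
Sat(alarm & ~error) = {Store}
E[(alarm & ~error) U alarm]: least fixpoint, start Z0 = Sat(alarm) = {Store, Busy}, add states in Sat(alarm & ~error) with some successor in Z. Already a fixed point.
Sat(E[(alarm & ~error) U alarm]) = {Store, Busy}
AF E[(alarm & ~error) U alarm]: least fixpoint, start Z0 = {Store, Busy}, add states with every successor in Z. Already a fixed point.
Sat(AF E[(alarm & ~error) U alarm]) = {Store, Busy}
A[alarm U AF E[(alarm & ~error) U alarm]]: least fixpoint, start Z0 = Sat(AF E[(alarm & ~error) U alarm]) = {Store, Busy}, add states in Sat(alarm) with every successor in Z. Already a fixed point.
Sat(A[alarm U AF E[(alarm & ~error) U alarm]]) = {Store, Busy}
Err ∉ Sat(A[alarm U AF E[(alarm & ~error) U alarm]]) = {Store, Busy}, so the formula does not hold at Err.

No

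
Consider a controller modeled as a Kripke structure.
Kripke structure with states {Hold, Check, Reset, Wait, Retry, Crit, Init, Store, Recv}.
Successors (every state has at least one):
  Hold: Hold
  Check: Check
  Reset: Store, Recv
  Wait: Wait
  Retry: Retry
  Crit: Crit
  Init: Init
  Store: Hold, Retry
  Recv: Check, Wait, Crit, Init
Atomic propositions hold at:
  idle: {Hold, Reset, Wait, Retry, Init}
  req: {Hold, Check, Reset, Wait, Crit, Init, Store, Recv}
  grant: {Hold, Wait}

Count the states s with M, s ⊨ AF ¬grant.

7

Sat(¬grant) = {Check, Reset, Retry, Crit, Init, Store, Recv}
AF ¬grant: least fixpoint, start Z0 = {Check, Reset, Retry, Crit, Init, Store, Recv}, add states with every successor in Z. Already a fixed point.
Sat(AF ¬grant) = {Check, Reset, Retry, Crit, Init, Store, Recv}
|Sat(AF ¬grant)| = |{Check, Reset, Retry, Crit, Init, Store, Recv}| = 7.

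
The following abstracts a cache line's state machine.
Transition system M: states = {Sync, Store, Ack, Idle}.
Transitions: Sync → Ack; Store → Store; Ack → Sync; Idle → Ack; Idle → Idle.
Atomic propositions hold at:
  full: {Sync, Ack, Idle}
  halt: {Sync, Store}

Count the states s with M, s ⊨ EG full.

EG full: greatest fixpoint, start Z0 = {Sync, Ack, Idle}, keep only states in Sat with some successor in Z. Already a fixed point.
Sat(EG full) = {Sync, Ack, Idle}
|Sat(EG full)| = |{Sync, Ack, Idle}| = 3.

3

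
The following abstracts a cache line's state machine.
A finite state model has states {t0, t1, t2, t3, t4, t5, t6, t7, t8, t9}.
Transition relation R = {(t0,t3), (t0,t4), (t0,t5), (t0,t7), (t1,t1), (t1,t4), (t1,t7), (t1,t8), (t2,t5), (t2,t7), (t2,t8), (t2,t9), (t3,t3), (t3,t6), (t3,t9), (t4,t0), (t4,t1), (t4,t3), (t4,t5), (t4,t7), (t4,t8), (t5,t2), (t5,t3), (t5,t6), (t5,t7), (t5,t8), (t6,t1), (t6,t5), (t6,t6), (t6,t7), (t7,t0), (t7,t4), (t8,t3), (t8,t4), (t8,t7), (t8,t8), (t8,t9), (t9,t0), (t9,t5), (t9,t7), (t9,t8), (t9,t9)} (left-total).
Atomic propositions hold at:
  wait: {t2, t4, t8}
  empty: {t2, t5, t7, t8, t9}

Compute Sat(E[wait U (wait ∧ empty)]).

{t2, t4, t8}

Sat(wait ∧ empty) = {t2, t8}
E[wait U (wait ∧ empty)]: least fixpoint, start Z0 = Sat((wait ∧ empty)) = {t2, t8}, add states in Sat(wait) with some successor in Z. Z1 = {t2, t4, t8}; fixed.
Sat(E[wait U (wait ∧ empty)]) = {t2, t4, t8}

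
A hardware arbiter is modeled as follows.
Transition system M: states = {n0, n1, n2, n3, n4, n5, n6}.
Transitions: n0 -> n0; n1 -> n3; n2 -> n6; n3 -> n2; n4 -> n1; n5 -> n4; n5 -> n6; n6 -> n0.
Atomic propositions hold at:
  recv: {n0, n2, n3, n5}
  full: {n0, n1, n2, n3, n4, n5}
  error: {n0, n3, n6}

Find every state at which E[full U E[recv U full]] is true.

{n0, n1, n2, n3, n4, n5}

E[recv U full]: least fixpoint, start Z0 = Sat(full) = {n0, n1, n2, n3, n4, n5}, add states in Sat(recv) with some successor in Z. Already a fixed point.
Sat(E[recv U full]) = {n0, n1, n2, n3, n4, n5}
E[full U E[recv U full]]: least fixpoint, start Z0 = Sat(E[recv U full]) = {n0, n1, n2, n3, n4, n5}, add states in Sat(full) with some successor in Z. Already a fixed point.
Sat(E[full U E[recv U full]]) = {n0, n1, n2, n3, n4, n5}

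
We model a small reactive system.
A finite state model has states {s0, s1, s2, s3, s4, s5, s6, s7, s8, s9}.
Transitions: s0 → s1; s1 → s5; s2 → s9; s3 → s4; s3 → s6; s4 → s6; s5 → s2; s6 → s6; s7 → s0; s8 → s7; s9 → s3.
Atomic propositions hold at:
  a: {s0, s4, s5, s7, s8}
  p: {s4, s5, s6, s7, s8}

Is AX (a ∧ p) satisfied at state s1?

Sat(a ∧ p) = {s4, s5, s7, s8}
Sat(AX (a ∧ p)) = {s : every successor in {s4, s5, s7, s8}} = {s1, s8}
s1 ∈ Sat(AX (a ∧ p)) = {s1, s8}, so the formula holds at s1.

Yes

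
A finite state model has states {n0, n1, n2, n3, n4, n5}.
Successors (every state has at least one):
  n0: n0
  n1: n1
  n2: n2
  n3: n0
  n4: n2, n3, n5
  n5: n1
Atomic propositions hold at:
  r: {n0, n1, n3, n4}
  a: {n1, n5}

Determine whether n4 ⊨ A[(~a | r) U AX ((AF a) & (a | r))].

Sat(~a) = {n0, n2, n3, n4}
Sat(~a | r) = {n0, n1, n2, n3, n4}
AF a: least fixpoint, start Z0 = {n1, n5}, add states with every successor in Z. Already a fixed point.
Sat(AF a) = {n1, n5}
Sat(a | r) = {n0, n1, n3, n4, n5}
Sat((AF a) & (a | r)) = {n1, n5}
Sat(AX ((AF a) & (a | r))) = {s : every successor in {n1, n5}} = {n1, n5}
A[(~a | r) U AX ((AF a) & (a | r))]: least fixpoint, start Z0 = Sat(AX ((AF a) & (a | r))) = {n1, n5}, add states in Sat(~a | r) with every successor in Z. Already a fixed point.
Sat(A[(~a | r) U AX ((AF a) & (a | r))]) = {n1, n5}
n4 ∉ Sat(A[(~a | r) U AX ((AF a) & (a | r))]) = {n1, n5}, so the formula does not hold at n4.

No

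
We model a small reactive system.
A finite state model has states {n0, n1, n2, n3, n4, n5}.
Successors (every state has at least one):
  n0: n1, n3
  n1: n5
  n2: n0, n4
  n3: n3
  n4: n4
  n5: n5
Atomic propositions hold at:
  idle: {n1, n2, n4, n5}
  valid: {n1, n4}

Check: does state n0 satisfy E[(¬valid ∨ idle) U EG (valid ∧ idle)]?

No

Sat(¬valid) = {n0, n2, n3, n5}
Sat(¬valid ∨ idle) = {n0, n1, n2, n3, n4, n5}
Sat(valid ∧ idle) = {n1, n4}
EG (valid ∧ idle): greatest fixpoint, start Z0 = {n1, n4}, keep only states in Sat with some successor in Z. Z1 = {n4}; fixed.
Sat(EG (valid ∧ idle)) = {n4}
E[(¬valid ∨ idle) U EG (valid ∧ idle)]: least fixpoint, start Z0 = Sat(EG (valid ∧ idle)) = {n4}, add states in Sat(¬valid ∨ idle) with some successor in Z. Z1 = {n2, n4}; fixed.
Sat(E[(¬valid ∨ idle) U EG (valid ∧ idle)]) = {n2, n4}
n0 ∉ Sat(E[(¬valid ∨ idle) U EG (valid ∧ idle)]) = {n2, n4}, so the formula does not hold at n0.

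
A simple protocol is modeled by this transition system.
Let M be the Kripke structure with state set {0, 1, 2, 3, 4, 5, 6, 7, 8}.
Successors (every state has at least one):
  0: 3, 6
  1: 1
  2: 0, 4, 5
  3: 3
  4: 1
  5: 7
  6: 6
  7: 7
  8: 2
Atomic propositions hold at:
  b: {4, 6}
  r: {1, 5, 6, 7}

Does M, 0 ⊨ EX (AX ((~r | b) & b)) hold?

Yes

Sat(~r) = {0, 2, 3, 4, 8}
Sat(~r | b) = {0, 2, 3, 4, 6, 8}
Sat((~r | b) & b) = {4, 6}
Sat(AX ((~r | b) & b)) = {s : every successor in {4, 6}} = {6}
Sat(EX (AX ((~r | b) & b))) = {s : some successor in {6}} = {0, 6}
0 ∈ Sat(EX (AX ((~r | b) & b))) = {0, 6}, so the formula holds at 0.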